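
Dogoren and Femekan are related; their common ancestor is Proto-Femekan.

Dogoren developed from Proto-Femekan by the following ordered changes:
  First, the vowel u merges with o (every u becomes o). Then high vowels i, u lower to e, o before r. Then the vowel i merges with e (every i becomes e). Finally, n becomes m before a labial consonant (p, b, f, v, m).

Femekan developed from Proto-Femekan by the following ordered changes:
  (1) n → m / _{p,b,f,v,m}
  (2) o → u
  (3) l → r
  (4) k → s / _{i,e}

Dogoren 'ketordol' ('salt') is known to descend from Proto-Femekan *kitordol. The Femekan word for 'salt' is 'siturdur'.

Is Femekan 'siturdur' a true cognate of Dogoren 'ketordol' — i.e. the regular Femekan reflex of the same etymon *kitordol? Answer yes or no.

yes

Derive the expected Femekan reflex of *kitordol:
Femekan: start from *kitordol.
  rule 1: no change — kitordol
  rule 2 (vowel merger): kitordol → kiturdul
  rule 3 (unconditioned shift): kiturdul → kiturdur
  rule 4 (palatalisation): kiturdur → siturdur
  ⇒ Femekan siturdur
Femekan 'siturdur' matches the regular reflex exactly, so the pair is cognate.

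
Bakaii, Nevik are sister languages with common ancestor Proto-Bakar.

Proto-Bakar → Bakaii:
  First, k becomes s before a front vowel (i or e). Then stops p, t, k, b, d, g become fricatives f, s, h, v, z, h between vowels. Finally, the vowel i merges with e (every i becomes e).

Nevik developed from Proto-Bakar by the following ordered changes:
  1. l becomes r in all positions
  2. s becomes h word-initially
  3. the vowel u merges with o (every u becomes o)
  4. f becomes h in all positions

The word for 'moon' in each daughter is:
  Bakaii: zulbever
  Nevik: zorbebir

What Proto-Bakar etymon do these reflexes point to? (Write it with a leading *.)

*zulbebir

Position 2: Bakaii has u, Nevik has o. Bakaii preserves u here (none of its changes turn any other segment into u), so the proto-segment is *u.
Position 7: Bakaii has e, Nevik has i. Nevik preserves i here (none of its changes turn any other segment into i), so the proto-segment is *i.
Verify the candidate proto-form against each daughter:
Bakaii: *zulbebir > zulbevir > zulbever  (by intervocalic lenition, vowel merger)
Nevik: start from *zulbebir.
  rule 1 (unconditioned shift): zulbebir → zurbebir
  rule 2: no change — zurbebir
  rule 3 (vowel merger): zurbebir → zorbebir
  rule 4: no change — zorbebir
  ⇒ Nevik zorbebir
Only *zulbebir yields all of Bakaii zulbever, Nevik zorbebir.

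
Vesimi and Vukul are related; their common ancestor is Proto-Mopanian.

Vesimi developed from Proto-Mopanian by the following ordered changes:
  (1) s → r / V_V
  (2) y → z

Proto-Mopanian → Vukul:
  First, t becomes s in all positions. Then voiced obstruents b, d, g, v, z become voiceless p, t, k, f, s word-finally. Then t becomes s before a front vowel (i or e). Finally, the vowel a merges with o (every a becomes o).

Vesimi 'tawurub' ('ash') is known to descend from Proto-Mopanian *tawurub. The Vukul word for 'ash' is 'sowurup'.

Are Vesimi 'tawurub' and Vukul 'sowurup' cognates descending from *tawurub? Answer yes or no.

yes

Derive the expected Vukul reflex of *tawurub:
Vukul: start from *tawurub.
  rule 1 (unconditioned shift): tawurub → sawurub
  rule 2 (final devoicing): sawurub → sawurup
  rule 3: no change — sawurup
  rule 4 (vowel merger): sawurup → sowurup
  ⇒ Vukul sowurup
Vukul 'sowurup' matches the regular reflex exactly, so the pair is cognate.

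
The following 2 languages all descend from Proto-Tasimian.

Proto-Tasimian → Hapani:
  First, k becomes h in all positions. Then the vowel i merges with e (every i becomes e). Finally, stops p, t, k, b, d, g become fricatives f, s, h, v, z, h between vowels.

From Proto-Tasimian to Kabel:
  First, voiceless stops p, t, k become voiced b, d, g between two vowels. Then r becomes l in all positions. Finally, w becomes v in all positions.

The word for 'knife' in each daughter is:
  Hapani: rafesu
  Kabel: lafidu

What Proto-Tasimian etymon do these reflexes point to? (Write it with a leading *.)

*rafitu

Position 5: Hapani has s, Kabel has d. Taking the neighbouring segments as reconstructed: Hapani s could go back to *t or *s; Kabel d could go back to *t or *d — the one source consistent with every daughter is *t.
Position 1: Hapani has r, Kabel has l. Hapani preserves r here (none of its changes turn any other segment into r), so the proto-segment is *r.
This points to *rafitu. Verify forward in each daughter:
Hapani: *rafitu > rafetu > rafesu  (by vowel merger, intervocalic lenition)
Kabel: start from *rafitu.
  rule 1 (intervocalic voicing): rafitu → rafidu
  rule 2 (unconditioned shift): rafidu → lafidu
  rule 3: no change — lafidu
  ⇒ Kabel lafidu
*rafitu is the unique common source.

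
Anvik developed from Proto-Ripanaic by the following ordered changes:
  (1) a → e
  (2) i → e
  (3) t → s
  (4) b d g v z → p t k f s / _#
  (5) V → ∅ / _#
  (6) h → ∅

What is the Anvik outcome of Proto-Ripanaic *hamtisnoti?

emsesnos

Anvik: *hamtisnoti > hemtisnoti > hemtesnote > hemsesnose > hemsesnos > emsesnos  (by vowel merger, vowel merger, unconditioned shift, apocope, h-loss)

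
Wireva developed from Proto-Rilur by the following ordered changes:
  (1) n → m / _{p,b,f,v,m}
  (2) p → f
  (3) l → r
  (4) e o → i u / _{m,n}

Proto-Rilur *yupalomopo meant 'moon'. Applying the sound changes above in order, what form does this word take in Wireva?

Wireva: *yupalomopo > yufalomofo > yufaromofo > yufarumofo  (by unconditioned shift, unconditioned shift, pre-nasal raising)

yufarumofo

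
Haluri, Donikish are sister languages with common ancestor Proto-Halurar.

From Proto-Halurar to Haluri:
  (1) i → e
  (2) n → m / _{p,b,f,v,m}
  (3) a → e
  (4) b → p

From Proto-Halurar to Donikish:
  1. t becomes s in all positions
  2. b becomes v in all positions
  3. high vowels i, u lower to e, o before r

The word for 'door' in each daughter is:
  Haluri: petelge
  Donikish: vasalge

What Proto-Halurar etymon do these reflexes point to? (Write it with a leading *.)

Position 3: Haluri has t, Donikish has s. Haluri preserves t here (none of its changes turn any other segment into t), so the proto-segment is *t.
Position 4: Haluri has e, Donikish has a. Donikish preserves a here (none of its changes turn any other segment into a), so the proto-segment is *a.
Position 2: Haluri has e, Donikish has a. Donikish preserves a here (none of its changes turn any other segment into a), so the proto-segment is *a.
Continuing position by position gives *batalge; check it forward:
Haluri: start from *batalge.
  rule 1: no change — batalge
  rule 2: no change — batalge
  rule 3 (vowel merger): batalge → betelge
  rule 4 (unconditioned shift): betelge → petelge
  ⇒ Haluri petelge
Donikish: *batalge
  batalge → basalge   [unconditioned shift]
  basalge → vasalge   [unconditioned shift]
  vasalge (rule 3 does not apply)
  giving Donikish vasalge.
Only *batalge yields all of Haluri petelge, Donikish vasalge.

*batalge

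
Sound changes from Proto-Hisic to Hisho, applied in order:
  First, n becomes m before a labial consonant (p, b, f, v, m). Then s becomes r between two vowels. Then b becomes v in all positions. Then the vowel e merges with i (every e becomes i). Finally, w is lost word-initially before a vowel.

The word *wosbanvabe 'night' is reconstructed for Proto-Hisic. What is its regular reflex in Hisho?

osvamvavi

Hisho: start from *wosbanvabe.
  rule 1 (nasal place assimilation): wosbanvabe → wosbamvabe
  rule 2: no change — wosbamvabe
  rule 3 (unconditioned shift): wosbamvabe → wosvamvave
  rule 4 (vowel merger): wosvamvave → wosvamvavi
  rule 5 (glide loss): wosvamvavi → osvamvavi
  ⇒ Hisho osvamvavi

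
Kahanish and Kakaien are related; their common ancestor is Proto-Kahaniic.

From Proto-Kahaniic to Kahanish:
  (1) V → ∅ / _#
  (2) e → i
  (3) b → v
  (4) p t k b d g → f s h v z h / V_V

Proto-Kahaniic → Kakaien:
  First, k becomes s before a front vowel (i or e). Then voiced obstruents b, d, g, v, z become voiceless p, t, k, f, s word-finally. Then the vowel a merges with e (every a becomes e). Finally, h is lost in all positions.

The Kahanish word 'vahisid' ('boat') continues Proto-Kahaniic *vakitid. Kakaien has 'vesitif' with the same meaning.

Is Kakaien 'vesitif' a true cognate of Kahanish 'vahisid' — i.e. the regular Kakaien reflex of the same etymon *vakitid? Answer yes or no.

no

Derive the expected Kakaien reflex of *vakitid:
Kakaien: *vakitid > vasitid > vasitit > vesitit  (by palatalisation, final devoicing, vowel merger)
The regular Kakaien reflex would be 'vesitit', but the attested form is 'vesitif'. The correspondence is irregular, so they are not cognates (the Kakaien form has a different source).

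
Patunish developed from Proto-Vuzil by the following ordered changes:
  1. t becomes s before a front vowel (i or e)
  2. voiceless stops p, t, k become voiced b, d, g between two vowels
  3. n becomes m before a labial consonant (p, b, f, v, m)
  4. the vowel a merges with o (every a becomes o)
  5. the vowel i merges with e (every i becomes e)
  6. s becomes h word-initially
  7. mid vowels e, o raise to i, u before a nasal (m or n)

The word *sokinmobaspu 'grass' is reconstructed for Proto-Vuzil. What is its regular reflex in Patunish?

hogimmobospu

Patunish: *sokinmobaspu > soginmobaspu > sogimmobaspu > sogimmobospu > sogemmobospu > hogemmobospu > hogimmobospu  (by intervocalic voicing, nasal place assimilation, vowel merger, vowel merger, debuccalisation, pre-nasal raising)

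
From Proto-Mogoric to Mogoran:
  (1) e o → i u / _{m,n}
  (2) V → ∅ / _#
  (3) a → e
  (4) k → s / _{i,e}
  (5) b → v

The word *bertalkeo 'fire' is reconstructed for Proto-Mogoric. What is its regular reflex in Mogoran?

Mogoran: *bertalkeo > bertalke > bertelke > bertelse > vertelse  (by apocope, vowel merger, palatalisation, unconditioned shift)

vertelse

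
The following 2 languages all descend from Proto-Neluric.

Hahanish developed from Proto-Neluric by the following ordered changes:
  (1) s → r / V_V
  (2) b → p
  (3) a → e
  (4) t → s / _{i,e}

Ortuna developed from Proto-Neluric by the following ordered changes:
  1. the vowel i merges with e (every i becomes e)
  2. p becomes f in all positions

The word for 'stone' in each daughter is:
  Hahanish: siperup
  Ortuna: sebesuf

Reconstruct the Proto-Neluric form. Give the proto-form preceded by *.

Position 7: Hahanish has p, Ortuna has f. Taking the neighbouring segments as reconstructed: Hahanish p could go back to *p or *b; Ortuna f could go back to *p or *f — the one source consistent with every daughter is *p.
Position 3: Hahanish has p, Ortuna has b. Ortuna preserves b here (none of its changes turn any other segment into b), so the proto-segment is *b.
Position 2: Hahanish has i, Ortuna has e. Hahanish preserves i here (none of its changes turn any other segment into i), so the proto-segment is *i.
This points to *sibesup. Verify forward in each daughter:
Hahanish: *sibesup > siberup > siperup  (by rhotacism, unconditioned shift)
Ortuna: *sibesup
  sibesup → sebesup   [vowel merger]
  sebesup → sebesuf   [unconditioned shift]
  giving Ortuna sebesuf.
Only *sibesup yields all of Hahanish siperup, Ortuna sebesuf.

*sibesup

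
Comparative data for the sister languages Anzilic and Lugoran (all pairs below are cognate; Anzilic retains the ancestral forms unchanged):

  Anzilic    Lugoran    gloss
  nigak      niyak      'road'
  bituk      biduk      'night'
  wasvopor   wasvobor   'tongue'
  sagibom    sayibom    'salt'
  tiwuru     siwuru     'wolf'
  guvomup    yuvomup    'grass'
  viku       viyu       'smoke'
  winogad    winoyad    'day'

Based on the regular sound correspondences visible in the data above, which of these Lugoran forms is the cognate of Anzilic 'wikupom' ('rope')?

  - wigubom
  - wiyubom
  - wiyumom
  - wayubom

viku ~ viyu — Anzilic k corresponds to Lugoran y between vowels (before a back vowel).
wasvopor ~ wasvobor — Anzilic p corresponds to Lugoran b between vowels (before a back vowel).
Applying these to Anzilic 'wikupom':
  wikupom → wiyupom   (k→y between vowels (before a back vowel))
  wiyupom → wiyubom   (p→b between vowels (before a back vowel))
So the Lugoran cognate is 'wiyubom'.

wiyubom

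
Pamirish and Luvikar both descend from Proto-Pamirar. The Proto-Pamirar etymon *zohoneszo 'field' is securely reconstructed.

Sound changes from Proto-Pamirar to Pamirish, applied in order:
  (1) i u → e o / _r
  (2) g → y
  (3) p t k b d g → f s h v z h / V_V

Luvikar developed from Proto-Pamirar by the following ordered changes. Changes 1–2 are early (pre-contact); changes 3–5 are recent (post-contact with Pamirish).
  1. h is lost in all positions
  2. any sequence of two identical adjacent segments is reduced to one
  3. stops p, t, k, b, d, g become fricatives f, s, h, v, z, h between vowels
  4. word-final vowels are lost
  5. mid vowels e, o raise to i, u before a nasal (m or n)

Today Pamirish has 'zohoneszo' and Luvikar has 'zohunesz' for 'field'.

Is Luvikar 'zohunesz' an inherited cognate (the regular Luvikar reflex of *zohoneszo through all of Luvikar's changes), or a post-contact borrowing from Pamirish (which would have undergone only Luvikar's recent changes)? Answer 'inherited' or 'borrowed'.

If inherited, *zohoneszo would pass through all of Luvikar's changes:
Luvikar: start from *zohoneszo.
  rule 1 (h-loss): zohoneszo → zooneszo
  rule 2 (degemination): zooneszo → zoneszo
  rule 3: no change — zoneszo
  rule 4 (apocope): zoneszo → zonesz
  rule 5 (pre-nasal raising): zonesz → zunesz
  ⇒ Luvikar zunesz
If borrowed from Pamirish 'zohoneszo' after the early changes, it would undergo only the recent ones:
  rule 3 (intervocalic lenition): no change (zohoneszo)
  rule 4 (apocope): zohoneszo → zohonesz
  rule 5 (pre-nasal raising): zohonesz → zohunesz
  ⇒ as a loan: zohunesz
Luvikar 'zohunesz' matches the loan outcome 'zohunesz', not the inherited 'zunesz' — it skipped the early Luvikar changes, so it was borrowed from Pamirish.

borrowed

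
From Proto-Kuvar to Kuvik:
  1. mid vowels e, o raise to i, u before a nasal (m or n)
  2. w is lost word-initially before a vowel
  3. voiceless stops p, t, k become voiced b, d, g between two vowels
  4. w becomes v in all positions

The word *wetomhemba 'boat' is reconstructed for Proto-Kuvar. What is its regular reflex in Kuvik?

Kuvik: *wetomhemba
  wetomhemba → wetumhimba   [pre-nasal raising]
  wetumhimba → etumhimba   [glide loss]
  etumhimba → edumhimba   [intervocalic voicing]
  edumhimba (rule 4 does not apply)
  giving Kuvik edumhimba.

edumhimba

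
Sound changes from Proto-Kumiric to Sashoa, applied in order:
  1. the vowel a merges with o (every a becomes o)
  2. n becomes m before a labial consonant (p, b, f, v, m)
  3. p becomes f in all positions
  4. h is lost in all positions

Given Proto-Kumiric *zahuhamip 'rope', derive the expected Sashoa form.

zouomif

Sashoa: start from *zahuhamip.
  rule 1 (vowel merger): zahuhamip → zohuhomip
  rule 2: no change — zohuhomip
  rule 3 (unconditioned shift): zohuhomip → zohuhomif
  rule 4 (h-loss): zohuhomif → zouomif
  ⇒ Sashoa zouomif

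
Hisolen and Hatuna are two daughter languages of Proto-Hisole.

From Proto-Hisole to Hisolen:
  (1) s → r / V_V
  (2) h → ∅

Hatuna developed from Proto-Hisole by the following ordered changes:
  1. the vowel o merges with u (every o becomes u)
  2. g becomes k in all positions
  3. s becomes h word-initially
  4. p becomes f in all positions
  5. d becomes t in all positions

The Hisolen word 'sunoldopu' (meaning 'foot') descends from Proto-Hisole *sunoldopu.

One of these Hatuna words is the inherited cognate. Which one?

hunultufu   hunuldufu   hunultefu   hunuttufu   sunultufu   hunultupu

Hatuna: *sunoldopu
  sunoldopu → sunuldupu   [vowel merger]
  sunuldupu (rule 2 does not apply)
  sunuldupu → hunuldupu   [debuccalisation]
  hunuldupu → hunuldufu   [unconditioned shift]
  hunuldufu → hunultufu   [unconditioned shift]
  giving Hatuna hunultufu.

hunultufu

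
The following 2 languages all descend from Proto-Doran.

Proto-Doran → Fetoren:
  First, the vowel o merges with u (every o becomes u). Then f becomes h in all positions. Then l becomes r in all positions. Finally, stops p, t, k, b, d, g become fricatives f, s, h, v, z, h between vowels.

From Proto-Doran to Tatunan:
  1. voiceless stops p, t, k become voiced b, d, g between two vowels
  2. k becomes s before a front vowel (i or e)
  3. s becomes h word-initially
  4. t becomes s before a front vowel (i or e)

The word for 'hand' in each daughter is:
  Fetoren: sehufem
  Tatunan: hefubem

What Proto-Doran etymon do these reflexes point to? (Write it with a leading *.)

Position 1: Fetoren has s, Tatunan has h. Taking the neighbouring segments as reconstructed: Fetoren s can only go back to *s; Tatunan h could go back to *k or *s or *h — the one source consistent with every daughter is *s.
Position 5: Fetoren has f, Tatunan has b. In Fetoren, f can only continue *p, so the proto-segment is *p.
This points to *sefupem. Verify forward in each daughter:
Fetoren: start from *sefupem.
  rule 1: no change — sefupem
  rule 2 (unconditioned shift): sefupem → sehupem
  rule 3: no change — sehupem
  rule 4 (intervocalic lenition): sehupem → sehufem
  ⇒ Fetoren sehufem
Tatunan: *sefupem
  sefupem → sefubem   [intervocalic voicing]
  sefubem (rule 2 does not apply)
  sefubem → hefubem   [debuccalisation]
  hefubem (rule 4 does not apply)
  giving Tatunan hefubem.
*sefupem is the unique common source.

*sefupem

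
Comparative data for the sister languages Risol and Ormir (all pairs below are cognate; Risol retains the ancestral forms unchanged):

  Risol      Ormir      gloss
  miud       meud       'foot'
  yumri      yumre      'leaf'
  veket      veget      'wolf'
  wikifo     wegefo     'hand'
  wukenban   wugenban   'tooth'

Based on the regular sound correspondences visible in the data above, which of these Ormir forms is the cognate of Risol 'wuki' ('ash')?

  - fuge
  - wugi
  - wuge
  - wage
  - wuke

wuge

wikifo ~ wegefo — Risol k corresponds to Ormir g between vowels (before a front vowel).
yumri ~ yumre — Risol i corresponds to Ormir e word-finally.
Applying these to Risol 'wuki':
  wuki → wugi   (k→g between vowels (before a front vowel))
  wugi → wuge   (i→e word-finally)
So the Ormir cognate is 'wuge'.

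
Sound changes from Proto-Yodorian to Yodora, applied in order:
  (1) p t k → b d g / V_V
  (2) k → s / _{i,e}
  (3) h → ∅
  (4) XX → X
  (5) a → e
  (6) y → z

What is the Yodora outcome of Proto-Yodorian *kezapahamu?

sezebemu

Yodora: start from *kezapahamu.
  rule 1 (intervocalic voicing): kezapahamu → kezabahamu
  rule 2 (palatalisation): kezabahamu → sezabahamu
  rule 3 (h-loss): sezabahamu → sezabaamu
  rule 4 (degemination): sezabaamu → sezabamu
  rule 5 (vowel merger): sezabamu → sezebemu
  rule 6: no change — sezebemu
  ⇒ Yodora sezebemu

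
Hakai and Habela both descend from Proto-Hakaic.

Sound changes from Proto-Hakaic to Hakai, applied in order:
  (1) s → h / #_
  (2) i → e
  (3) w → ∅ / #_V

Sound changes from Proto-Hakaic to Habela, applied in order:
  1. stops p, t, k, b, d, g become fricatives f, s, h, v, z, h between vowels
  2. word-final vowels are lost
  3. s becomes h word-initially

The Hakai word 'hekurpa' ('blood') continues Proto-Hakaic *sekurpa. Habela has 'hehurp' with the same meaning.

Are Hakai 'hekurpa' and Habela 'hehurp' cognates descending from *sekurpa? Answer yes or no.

yes

Derive the expected Habela reflex of *sekurpa:
Habela: *sekurpa
  sekurpa → sehurpa   [intervocalic lenition]
  sehurpa → sehurp   [apocope]
  sehurp → hehurp   [debuccalisation]
  giving Habela hehurp.
Habela 'hehurp' matches the regular reflex exactly, so the pair is cognate.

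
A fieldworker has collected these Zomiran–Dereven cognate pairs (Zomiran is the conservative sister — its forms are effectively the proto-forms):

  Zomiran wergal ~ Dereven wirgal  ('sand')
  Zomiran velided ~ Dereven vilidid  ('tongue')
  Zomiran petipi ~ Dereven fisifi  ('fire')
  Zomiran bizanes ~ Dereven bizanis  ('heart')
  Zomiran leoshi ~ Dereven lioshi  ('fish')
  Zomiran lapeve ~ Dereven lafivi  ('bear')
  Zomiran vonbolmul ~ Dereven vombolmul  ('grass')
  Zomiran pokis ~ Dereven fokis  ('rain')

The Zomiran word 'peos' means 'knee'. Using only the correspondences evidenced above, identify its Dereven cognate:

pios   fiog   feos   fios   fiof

petipi ~ fisifi — Zomiran p corresponds to Dereven f word-initially before a front vowel.
leoshi ~ lioshi — Zomiran e corresponds to Dereven i after a consonant, before a back vowel.
Applying these to Zomiran 'peos':
  peos → feos   (p→f word-initially before a front vowel)
  feos → fios   (e→i after a consonant, before a back vowel)
So the Dereven cognate is 'fios'.

fios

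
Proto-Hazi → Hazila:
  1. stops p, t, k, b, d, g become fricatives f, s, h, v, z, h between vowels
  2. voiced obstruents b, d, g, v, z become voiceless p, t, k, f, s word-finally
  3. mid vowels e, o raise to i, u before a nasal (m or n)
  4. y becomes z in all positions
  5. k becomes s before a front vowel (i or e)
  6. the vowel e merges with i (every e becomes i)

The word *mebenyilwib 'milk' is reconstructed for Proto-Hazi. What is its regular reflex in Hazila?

Hazila: start from *mebenyilwib.
  rule 1 (intervocalic lenition): mebenyilwib → mevenyilwib
  rule 2 (final devoicing): mevenyilwib → mevenyilwip
  rule 3 (pre-nasal raising): mevenyilwip → mevinyilwip
  rule 4 (unconditioned shift): mevinyilwip → mevinzilwip
  rule 5: no change — mevinzilwip
  rule 6 (vowel merger): mevinzilwip → mivinzilwip
  ⇒ Hazila mivinzilwip

mivinzilwip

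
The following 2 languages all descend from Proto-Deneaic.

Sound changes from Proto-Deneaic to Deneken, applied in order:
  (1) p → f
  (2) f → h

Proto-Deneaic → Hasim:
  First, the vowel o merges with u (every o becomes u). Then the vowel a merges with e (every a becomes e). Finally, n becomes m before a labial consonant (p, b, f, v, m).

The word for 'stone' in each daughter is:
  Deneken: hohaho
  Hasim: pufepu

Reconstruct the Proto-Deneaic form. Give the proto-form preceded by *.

Position 4: Deneken has a, Hasim has e. Deneken preserves a here (none of its changes turn any other segment into a), so the proto-segment is *a.
Position 2: Deneken has o, Hasim has u. Deneken preserves o here (none of its changes turn any other segment into o), so the proto-segment is *o.
Position 1: Deneken has h, Hasim has p. Hasim preserves p here (none of its changes turn any other segment into p), so the proto-segment is *p.
Continuing position by position gives *pofapo; check it forward:
Deneken: *pofapo > fofafo > hohaho  (by unconditioned shift, unconditioned shift)
Hasim: *pofapo
  pofapo → pufapu   [vowel merger]
  pufapu → pufepu   [vowel merger]
  pufepu (rule 3 does not apply)
  giving Hasim pufepu.
Only *pofapo yields all of Deneken hohaho, Hasim pufepu.

*pofapo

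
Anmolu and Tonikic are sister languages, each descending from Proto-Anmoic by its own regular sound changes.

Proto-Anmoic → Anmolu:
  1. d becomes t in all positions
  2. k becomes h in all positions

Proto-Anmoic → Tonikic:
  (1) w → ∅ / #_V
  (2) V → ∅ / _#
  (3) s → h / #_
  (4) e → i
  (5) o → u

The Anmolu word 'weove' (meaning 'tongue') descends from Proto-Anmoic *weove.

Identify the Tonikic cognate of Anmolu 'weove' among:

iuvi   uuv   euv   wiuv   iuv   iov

iuv

Tonikic: start from *weove.
  rule 1 (glide loss): weove → eove
  rule 2 (apocope): eove → eov
  rule 3: no change — eov
  rule 4 (vowel merger): eov → iov
  rule 5 (vowel merger): iov → iuv
  ⇒ Tonikic iuv
Only 'iuv' matches the regular Tonikic development of *weove.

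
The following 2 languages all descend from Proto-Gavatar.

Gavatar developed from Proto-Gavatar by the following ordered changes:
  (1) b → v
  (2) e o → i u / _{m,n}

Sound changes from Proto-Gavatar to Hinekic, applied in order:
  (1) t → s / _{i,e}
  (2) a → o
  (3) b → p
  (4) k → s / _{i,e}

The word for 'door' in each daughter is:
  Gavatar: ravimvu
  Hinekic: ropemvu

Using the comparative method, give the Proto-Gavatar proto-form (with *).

Position 4: Gavatar has i, Hinekic has e. Hinekic preserves e here (none of its changes turn any other segment into e), so the proto-segment is *e.
Position 3: Gavatar has v, Hinekic has p. Taking the neighbouring segments as reconstructed: Gavatar v could go back to *b or *v; Hinekic p could go back to *p or *b — the one source consistent with every daughter is *b.
Position 2: Gavatar has a, Hinekic has o. Gavatar preserves a here (none of its changes turn any other segment into a), so the proto-segment is *a.
Verify the candidate proto-form against each daughter:
Gavatar: *rabemvu
  rabemvu → ravemvu   [unconditioned shift]
  ravemvu → ravimvu   [pre-nasal raising]
  giving Gavatar ravimvu.
Hinekic: *rabemvu > robemvu > ropemvu  (by vowel merger, unconditioned shift)
*rabemvu is the unique common source.

*rabemvu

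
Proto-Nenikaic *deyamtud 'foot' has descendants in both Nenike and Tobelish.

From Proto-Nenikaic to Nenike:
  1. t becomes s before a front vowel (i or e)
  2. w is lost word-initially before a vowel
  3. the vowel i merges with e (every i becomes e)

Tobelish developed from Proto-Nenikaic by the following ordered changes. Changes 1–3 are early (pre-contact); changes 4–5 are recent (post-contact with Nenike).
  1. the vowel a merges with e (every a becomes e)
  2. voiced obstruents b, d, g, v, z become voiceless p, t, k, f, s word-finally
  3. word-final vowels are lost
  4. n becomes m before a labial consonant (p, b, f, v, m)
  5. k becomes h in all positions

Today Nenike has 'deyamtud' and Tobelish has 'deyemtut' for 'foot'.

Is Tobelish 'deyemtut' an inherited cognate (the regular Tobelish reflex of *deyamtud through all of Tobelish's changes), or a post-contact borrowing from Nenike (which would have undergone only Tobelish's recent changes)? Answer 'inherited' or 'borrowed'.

If inherited, *deyamtud would pass through all of Tobelish's changes:
Tobelish: *deyamtud
  deyamtud → deyemtud   [vowel merger]
  deyemtud → deyemtut   [final devoicing]
  deyemtut (rule 3 does not apply)
  deyemtut (rule 4 does not apply)
  deyemtut (rule 5 does not apply)
  giving Tobelish deyemtut.
If borrowed from Nenike 'deyamtud' after the early changes, it would undergo only the recent ones:
  rule 4 (nasal place assimilation): no change (deyamtud)
  rule 5 (unconditioned shift): no change (deyamtud)
  ⇒ as a loan: deyamtud
Tobelish 'deyemtut' matches the inherited outcome exactly, so it is an inherited cognate, not a loan.

inherited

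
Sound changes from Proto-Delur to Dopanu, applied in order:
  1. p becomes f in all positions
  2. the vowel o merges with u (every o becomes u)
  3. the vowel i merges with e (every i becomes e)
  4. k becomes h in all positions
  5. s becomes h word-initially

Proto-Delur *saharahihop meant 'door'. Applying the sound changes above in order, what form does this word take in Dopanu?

Dopanu: *saharahihop > saharahihof > saharahihuf > saharahehuf > haharahehuf  (by unconditioned shift, vowel merger, vowel merger, debuccalisation)

haharahehuf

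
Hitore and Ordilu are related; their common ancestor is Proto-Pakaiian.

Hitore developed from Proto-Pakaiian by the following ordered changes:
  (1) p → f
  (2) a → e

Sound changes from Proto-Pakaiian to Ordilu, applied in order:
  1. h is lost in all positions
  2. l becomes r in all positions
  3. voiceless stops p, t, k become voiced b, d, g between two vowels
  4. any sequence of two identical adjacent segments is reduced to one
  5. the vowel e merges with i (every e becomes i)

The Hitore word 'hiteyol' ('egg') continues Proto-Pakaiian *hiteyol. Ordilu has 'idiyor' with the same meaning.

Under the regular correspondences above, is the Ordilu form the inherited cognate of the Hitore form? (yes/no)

yes

Derive the expected Ordilu reflex of *hiteyol:
Ordilu: start from *hiteyol.
  rule 1 (h-loss): hiteyol → iteyol
  rule 2 (unconditioned shift): iteyol → iteyor
  rule 3 (intervocalic voicing): iteyor → ideyor
  rule 4: no change — ideyor
  rule 5 (vowel merger): ideyor → idiyor
  ⇒ Ordilu idiyor
Ordilu 'idiyor' matches the regular reflex exactly, so the pair is cognate.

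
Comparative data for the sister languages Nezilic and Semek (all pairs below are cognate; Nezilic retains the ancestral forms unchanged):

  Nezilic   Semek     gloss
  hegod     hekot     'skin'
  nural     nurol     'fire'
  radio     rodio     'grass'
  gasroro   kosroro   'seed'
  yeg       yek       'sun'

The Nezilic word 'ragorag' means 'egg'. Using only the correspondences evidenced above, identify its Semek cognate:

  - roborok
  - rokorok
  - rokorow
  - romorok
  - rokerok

rokorok

nural ~ nurol, radio ~ rodio — Nezilic a corresponds to Semek o after a consonant, before a consonant other than r, m, n, p, b, f, v.
hegod ~ hekot — Nezilic g corresponds to Semek k between vowels (before a back vowel).
yeg ~ yek — Nezilic g corresponds to Semek k word-finally.
Applying these to Nezilic 'ragorag':
  ragorag → rogorag   (a→o after a consonant, before a consonant other than r, m, n, p, b, f, v)
  rogorag → rokorag   (g→k between vowels (before a back vowel))
  rokorag → rokorog   (a→o after a consonant, before a consonant other than r, m, n, p, b, f, v)
  rokorog → rokorok   (g→k word-finally)
So the Semek cognate is 'rokorok'.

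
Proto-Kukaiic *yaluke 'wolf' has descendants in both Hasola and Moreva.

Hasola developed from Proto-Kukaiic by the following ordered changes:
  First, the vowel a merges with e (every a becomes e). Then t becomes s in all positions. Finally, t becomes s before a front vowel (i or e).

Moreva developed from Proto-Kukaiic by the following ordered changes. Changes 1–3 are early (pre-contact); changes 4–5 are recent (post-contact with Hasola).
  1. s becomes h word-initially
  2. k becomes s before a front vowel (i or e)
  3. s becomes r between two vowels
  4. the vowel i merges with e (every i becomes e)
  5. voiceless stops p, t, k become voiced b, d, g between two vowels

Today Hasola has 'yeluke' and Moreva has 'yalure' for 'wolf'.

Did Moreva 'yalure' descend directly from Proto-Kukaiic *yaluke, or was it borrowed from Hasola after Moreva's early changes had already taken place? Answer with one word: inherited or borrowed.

inherited

If inherited, *yaluke would pass through all of Moreva's changes:
Moreva: *yaluke
  yaluke (rule 1 does not apply)
  yaluke → yaluse   [palatalisation]
  yaluse → yalure   [rhotacism]
  yalure (rule 4 does not apply)
  yalure (rule 5 does not apply)
  giving Moreva yalure.
If borrowed from Hasola 'yeluke' after the early changes, it would undergo only the recent ones:
  rule 4 (vowel merger): no change (yeluke)
  rule 5 (intervocalic voicing): yeluke → yeluge
  ⇒ as a loan: yeluge
Moreva 'yalure' matches the inherited outcome exactly, so it is an inherited cognate, not a loan.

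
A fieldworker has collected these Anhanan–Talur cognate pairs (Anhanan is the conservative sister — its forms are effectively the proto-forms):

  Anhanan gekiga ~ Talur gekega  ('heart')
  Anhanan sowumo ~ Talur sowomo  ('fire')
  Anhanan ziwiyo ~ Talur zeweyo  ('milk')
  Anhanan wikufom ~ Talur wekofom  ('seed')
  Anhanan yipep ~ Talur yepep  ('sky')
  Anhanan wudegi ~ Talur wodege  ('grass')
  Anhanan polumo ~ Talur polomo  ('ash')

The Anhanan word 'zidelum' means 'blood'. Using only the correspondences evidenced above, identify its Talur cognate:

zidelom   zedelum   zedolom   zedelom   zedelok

zedelom

gekiga ~ gekega, ziwiyo ~ zeweyo — Anhanan i corresponds to Talur e after a consonant, before a consonant other than r, m, n, p, b, f, v.
sowumo ~ sowomo, polumo ~ polomo — Anhanan u corresponds to Talur o after a consonant, before a nasal.
Applying these to Anhanan 'zidelum':
  zidelum → zedelum   (i→e after a consonant, before a consonant other than r, m, n, p, b, f, v)
  zedelum → zedelom   (u→o after a consonant, before a nasal)
So the Talur cognate is 'zedelom'.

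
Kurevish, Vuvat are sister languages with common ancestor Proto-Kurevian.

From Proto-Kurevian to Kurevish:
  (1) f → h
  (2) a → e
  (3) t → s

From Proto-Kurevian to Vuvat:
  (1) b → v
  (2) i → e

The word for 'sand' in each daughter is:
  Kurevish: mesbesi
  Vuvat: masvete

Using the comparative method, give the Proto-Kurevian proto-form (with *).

*masbeti

Position 7: Kurevish has i, Vuvat has e. Kurevish preserves i here (none of its changes turn any other segment into i), so the proto-segment is *i.
Position 6: Kurevish has s, Vuvat has t. Vuvat preserves t here (none of its changes turn any other segment into t), so the proto-segment is *t.
Position 4: Kurevish has b, Vuvat has v. Kurevish preserves b here (none of its changes turn any other segment into b), so the proto-segment is *b.
Continuing position by position gives *masbeti; check it forward:
Kurevish: *masbeti
  masbeti (rule 1 does not apply)
  masbeti → mesbeti   [vowel merger]
  mesbeti → mesbesi   [unconditioned shift]
  giving Kurevish mesbesi.
Vuvat: start from *masbeti.
  rule 1 (unconditioned shift): masbeti → masveti
  rule 2 (vowel merger): masveti → masvete
  ⇒ Vuvat masvete
Only *masbeti yields all of Kurevish mesbesi, Vuvat masvete.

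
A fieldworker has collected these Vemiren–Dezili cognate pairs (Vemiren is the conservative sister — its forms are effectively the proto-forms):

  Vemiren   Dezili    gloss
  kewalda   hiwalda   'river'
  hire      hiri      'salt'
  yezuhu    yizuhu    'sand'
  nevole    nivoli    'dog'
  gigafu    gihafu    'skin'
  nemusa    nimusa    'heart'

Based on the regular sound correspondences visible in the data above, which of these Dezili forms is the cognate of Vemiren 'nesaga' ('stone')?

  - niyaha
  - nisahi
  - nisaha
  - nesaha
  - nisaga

nisaha

kewalda ~ hiwalda, yezuhu ~ yizuhu — Vemiren e corresponds to Dezili i after a consonant, before a consonant other than r, m, n, p, b, f, v.
gigafu ~ gihafu — Vemiren g corresponds to Dezili h between vowels (before a back vowel).
Applying these to Vemiren 'nesaga':
  nesaga → nisaga   (e→i after a consonant, before a consonant other than r, m, n, p, b, f, v)
  nisaga → nisaha   (g→h between vowels (before a back vowel))
So the Dezili cognate is 'nisaha'.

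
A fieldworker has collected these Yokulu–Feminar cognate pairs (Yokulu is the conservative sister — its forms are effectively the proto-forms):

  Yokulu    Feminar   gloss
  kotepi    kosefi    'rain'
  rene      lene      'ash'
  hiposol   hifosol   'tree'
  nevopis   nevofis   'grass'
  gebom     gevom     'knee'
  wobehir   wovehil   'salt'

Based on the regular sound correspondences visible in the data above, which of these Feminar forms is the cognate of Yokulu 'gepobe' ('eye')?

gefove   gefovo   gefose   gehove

gefove

hiposol ~ hifosol — Yokulu p corresponds to Feminar f between vowels (before a back vowel).
wobehir ~ wovehil — Yokulu b corresponds to Feminar v between vowels (before a front vowel).
Applying these to Yokulu 'gepobe':
  gepobe → gefobe   (p→f between vowels (before a back vowel))
  gefobe → gefove   (b→v between vowels (before a front vowel))
So the Feminar cognate is 'gefove'.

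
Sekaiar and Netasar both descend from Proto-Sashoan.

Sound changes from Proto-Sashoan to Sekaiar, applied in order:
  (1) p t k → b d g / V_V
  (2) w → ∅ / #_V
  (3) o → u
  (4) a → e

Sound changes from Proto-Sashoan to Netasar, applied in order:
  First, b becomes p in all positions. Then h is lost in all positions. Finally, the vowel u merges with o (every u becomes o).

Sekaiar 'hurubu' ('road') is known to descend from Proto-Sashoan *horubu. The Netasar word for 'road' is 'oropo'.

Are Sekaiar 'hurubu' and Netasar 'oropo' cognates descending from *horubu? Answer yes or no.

Derive the expected Netasar reflex of *horubu:
Netasar: *horubu > horupu > orupu > oropo  (by unconditioned shift, h-loss, vowel merger)
Netasar 'oropo' matches the regular reflex exactly, so the pair is cognate.

yes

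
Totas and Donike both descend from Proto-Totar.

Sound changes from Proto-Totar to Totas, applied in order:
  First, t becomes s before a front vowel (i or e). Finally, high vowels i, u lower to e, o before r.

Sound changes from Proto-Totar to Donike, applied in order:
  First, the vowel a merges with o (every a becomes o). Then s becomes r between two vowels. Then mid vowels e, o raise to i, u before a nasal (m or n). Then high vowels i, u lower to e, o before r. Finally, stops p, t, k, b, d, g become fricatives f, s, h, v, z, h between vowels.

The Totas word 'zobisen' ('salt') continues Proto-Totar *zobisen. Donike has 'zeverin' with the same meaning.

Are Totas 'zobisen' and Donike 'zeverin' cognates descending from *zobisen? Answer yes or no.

Derive the expected Donike reflex of *zobisen:
Donike: start from *zobisen.
  rule 1: no change — zobisen
  rule 2 (rhotacism): zobisen → zobiren
  rule 3 (pre-nasal raising): zobiren → zobirin
  rule 4 (pre-rhotic lowering): zobirin → zoberin
  rule 5 (intervocalic lenition): zoberin → zoverin
  ⇒ Donike zoverin
The regular Donike reflex would be 'zoverin', but the attested form is 'zeverin'. The correspondence is irregular, so they are not cognates (the Donike form has a different source).

no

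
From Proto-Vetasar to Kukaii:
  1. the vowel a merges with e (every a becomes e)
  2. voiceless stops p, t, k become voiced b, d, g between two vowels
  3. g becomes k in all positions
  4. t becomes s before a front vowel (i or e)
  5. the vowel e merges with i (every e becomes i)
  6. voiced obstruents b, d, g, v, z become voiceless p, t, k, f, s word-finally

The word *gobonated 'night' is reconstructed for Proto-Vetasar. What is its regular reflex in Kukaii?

Kukaii: *gobonated > goboneted > goboneded > koboneded > kobonidid > kobonidit  (by vowel merger, intervocalic voicing, unconditioned shift, vowel merger, final devoicing)

kobonidit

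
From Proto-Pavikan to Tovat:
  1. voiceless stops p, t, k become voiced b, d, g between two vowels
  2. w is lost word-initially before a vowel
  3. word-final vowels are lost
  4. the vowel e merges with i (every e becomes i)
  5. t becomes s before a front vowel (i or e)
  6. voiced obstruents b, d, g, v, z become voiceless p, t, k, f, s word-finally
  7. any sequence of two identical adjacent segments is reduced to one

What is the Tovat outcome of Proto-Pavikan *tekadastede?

sigadasit

Tovat: start from *tekadastede.
  rule 1 (intervocalic voicing): tekadastede → tegadastede
  rule 2: no change — tegadastede
  rule 3 (apocope): tegadastede → tegadasted
  rule 4 (vowel merger): tegadasted → tigadastid
  rule 5 (palatalisation): tigadastid → sigadassid
  rule 6 (final devoicing): sigadassid → sigadassit
  rule 7 (degemination): sigadassit → sigadasit
  ⇒ Tovat sigadasit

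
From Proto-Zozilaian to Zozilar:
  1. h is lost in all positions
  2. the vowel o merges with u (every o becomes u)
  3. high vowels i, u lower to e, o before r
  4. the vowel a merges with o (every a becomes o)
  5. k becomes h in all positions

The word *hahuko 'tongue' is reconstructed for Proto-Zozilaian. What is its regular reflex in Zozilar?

ouhu

Zozilar: start from *hahuko.
  rule 1 (h-loss): hahuko → auko
  rule 2 (vowel merger): auko → auku
  rule 3: no change — auku
  rule 4 (vowel merger): auku → ouku
  rule 5 (unconditioned shift): ouku → ouhu
  ⇒ Zozilar ouhu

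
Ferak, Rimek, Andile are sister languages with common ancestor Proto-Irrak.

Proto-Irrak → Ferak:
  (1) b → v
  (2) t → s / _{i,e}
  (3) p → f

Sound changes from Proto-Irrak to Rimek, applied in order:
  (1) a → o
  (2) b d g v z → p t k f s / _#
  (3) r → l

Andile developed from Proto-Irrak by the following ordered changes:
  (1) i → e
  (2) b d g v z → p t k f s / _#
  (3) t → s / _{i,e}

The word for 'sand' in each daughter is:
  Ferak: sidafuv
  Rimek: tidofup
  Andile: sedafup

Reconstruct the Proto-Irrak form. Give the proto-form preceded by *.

*tidafub

Position 2: Ferak has i, Rimek has i, Andile has e. Ferak preserves i here (none of its changes turn any other segment into i), so the proto-segment is *i.
Position 4: Ferak has a, Rimek has o, Andile has a. Ferak preserves a here (none of its changes turn any other segment into a), so the proto-segment is *a.
Verify the candidate proto-form against each daughter:
Ferak: *tidafub
  tidafub → tidafuv   [unconditioned shift]
  tidafuv → sidafuv   [palatalisation]
  sidafuv (rule 3 does not apply)
  giving Ferak sidafuv.
Rimek: start from *tidafub.
  rule 1 (vowel merger): tidafub → tidofub
  rule 2 (final devoicing): tidofub → tidofup
  rule 3: no change — tidofup
  ⇒ Rimek tidofup
Andile: *tidafub > tedafub > tedafup > sedafup  (by vowel merger, final devoicing, palatalisation)
Only *tidafub yields all of Ferak sidafuv, Rimek tidofup, Andile sedafup.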